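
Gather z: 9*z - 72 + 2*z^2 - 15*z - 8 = 2*z^2 - 6*z - 80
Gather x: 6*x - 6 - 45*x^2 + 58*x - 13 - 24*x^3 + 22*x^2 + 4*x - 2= -24*x^3 - 23*x^2 + 68*x - 21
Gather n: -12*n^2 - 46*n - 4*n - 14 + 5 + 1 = -12*n^2 - 50*n - 8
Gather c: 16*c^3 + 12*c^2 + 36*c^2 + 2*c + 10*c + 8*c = 16*c^3 + 48*c^2 + 20*c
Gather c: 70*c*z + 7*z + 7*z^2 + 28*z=70*c*z + 7*z^2 + 35*z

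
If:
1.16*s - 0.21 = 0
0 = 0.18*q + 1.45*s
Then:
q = -1.46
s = 0.18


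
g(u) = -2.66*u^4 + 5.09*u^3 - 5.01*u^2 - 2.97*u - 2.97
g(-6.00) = -4712.31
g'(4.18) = -555.14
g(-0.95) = -11.20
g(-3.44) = -631.73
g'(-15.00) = 39493.08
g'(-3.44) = 645.33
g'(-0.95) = 29.45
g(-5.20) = -2783.58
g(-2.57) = -230.87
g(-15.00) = -152926.92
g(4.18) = -543.23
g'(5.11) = -1075.17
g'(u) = -10.64*u^3 + 15.27*u^2 - 10.02*u - 2.97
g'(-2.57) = 304.25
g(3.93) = -417.60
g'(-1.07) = 38.27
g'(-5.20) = 1958.10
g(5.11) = -1283.49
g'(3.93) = -452.34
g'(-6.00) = 2905.11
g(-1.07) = -15.25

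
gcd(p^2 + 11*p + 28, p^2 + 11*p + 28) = p^2 + 11*p + 28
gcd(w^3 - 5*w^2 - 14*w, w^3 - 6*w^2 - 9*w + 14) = w^2 - 5*w - 14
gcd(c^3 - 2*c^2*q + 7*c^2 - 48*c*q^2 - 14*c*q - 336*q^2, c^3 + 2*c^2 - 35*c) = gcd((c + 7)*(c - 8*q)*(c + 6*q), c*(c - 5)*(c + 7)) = c + 7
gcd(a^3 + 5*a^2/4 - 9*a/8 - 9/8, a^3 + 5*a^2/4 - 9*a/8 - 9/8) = a^3 + 5*a^2/4 - 9*a/8 - 9/8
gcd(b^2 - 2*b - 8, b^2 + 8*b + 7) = 1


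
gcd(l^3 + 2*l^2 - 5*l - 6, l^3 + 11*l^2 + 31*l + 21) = l^2 + 4*l + 3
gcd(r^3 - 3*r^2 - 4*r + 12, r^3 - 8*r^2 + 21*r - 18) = r^2 - 5*r + 6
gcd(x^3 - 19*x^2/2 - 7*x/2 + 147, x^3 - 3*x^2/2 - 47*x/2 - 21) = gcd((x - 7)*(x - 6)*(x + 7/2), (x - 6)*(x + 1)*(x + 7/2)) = x^2 - 5*x/2 - 21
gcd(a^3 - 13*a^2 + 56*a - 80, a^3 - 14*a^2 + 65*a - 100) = a^2 - 9*a + 20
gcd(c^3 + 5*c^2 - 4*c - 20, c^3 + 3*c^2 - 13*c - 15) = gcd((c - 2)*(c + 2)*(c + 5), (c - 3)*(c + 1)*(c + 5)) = c + 5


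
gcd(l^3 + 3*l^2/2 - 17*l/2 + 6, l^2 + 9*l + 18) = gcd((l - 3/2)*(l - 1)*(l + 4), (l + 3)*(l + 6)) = 1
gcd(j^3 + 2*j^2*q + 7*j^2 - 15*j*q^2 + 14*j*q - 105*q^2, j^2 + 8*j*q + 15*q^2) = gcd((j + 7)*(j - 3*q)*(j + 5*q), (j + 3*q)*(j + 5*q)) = j + 5*q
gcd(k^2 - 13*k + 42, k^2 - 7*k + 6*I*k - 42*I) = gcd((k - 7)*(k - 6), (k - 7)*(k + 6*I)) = k - 7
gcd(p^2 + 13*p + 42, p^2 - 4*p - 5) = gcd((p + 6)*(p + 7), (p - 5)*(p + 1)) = 1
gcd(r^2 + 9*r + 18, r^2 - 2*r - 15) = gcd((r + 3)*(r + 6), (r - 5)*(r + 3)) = r + 3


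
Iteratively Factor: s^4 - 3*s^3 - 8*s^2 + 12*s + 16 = (s - 4)*(s^3 + s^2 - 4*s - 4) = (s - 4)*(s + 1)*(s^2 - 4) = (s - 4)*(s + 1)*(s + 2)*(s - 2)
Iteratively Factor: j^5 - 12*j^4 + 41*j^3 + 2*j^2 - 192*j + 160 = (j + 2)*(j^4 - 14*j^3 + 69*j^2 - 136*j + 80) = (j - 4)*(j + 2)*(j^3 - 10*j^2 + 29*j - 20) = (j - 4)*(j - 1)*(j + 2)*(j^2 - 9*j + 20) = (j - 5)*(j - 4)*(j - 1)*(j + 2)*(j - 4)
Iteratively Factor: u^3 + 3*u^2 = (u)*(u^2 + 3*u) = u*(u + 3)*(u)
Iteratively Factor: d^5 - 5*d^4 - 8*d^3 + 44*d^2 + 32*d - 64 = (d - 4)*(d^4 - d^3 - 12*d^2 - 4*d + 16) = (d - 4)^2*(d^3 + 3*d^2 - 4) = (d - 4)^2*(d + 2)*(d^2 + d - 2) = (d - 4)^2*(d - 1)*(d + 2)*(d + 2)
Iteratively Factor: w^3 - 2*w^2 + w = (w - 1)*(w^2 - w) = (w - 1)^2*(w)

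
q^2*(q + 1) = q^3 + q^2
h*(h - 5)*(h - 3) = h^3 - 8*h^2 + 15*h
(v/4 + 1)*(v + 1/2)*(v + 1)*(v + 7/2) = v^4/4 + 9*v^3/4 + 103*v^2/16 + 99*v/16 + 7/4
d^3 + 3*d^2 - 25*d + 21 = (d - 3)*(d - 1)*(d + 7)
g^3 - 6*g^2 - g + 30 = (g - 5)*(g - 3)*(g + 2)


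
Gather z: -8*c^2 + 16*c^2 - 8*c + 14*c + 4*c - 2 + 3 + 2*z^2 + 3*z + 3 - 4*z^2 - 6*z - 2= 8*c^2 + 10*c - 2*z^2 - 3*z + 2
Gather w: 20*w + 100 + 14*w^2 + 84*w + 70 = 14*w^2 + 104*w + 170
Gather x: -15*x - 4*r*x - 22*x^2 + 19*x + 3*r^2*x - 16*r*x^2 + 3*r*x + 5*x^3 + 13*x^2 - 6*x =5*x^3 + x^2*(-16*r - 9) + x*(3*r^2 - r - 2)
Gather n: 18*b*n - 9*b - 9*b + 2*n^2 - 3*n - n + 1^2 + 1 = -18*b + 2*n^2 + n*(18*b - 4) + 2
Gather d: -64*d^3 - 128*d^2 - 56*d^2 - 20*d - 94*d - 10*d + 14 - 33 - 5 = -64*d^3 - 184*d^2 - 124*d - 24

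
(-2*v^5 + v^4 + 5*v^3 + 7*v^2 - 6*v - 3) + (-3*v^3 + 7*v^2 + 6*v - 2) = -2*v^5 + v^4 + 2*v^3 + 14*v^2 - 5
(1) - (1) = 0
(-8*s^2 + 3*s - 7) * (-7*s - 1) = 56*s^3 - 13*s^2 + 46*s + 7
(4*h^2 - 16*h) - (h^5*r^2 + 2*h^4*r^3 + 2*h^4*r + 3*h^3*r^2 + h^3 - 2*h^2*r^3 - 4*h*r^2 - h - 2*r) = -h^5*r^2 - 2*h^4*r^3 - 2*h^4*r - 3*h^3*r^2 - h^3 + 2*h^2*r^3 + 4*h^2 + 4*h*r^2 - 15*h + 2*r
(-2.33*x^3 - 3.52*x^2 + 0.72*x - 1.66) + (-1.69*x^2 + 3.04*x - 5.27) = -2.33*x^3 - 5.21*x^2 + 3.76*x - 6.93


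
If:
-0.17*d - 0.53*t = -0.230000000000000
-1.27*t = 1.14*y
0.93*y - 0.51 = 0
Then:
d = 2.89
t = -0.49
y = 0.55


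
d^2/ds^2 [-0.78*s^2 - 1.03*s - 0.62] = -1.56000000000000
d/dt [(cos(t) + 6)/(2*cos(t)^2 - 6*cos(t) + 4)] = (cos(t)^2 + 12*cos(t) - 20)*sin(t)/(2*(cos(t)^2 - 3*cos(t) + 2)^2)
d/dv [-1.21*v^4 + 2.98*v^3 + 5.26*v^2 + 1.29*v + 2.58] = -4.84*v^3 + 8.94*v^2 + 10.52*v + 1.29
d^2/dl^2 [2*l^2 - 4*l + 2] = 4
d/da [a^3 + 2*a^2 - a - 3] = 3*a^2 + 4*a - 1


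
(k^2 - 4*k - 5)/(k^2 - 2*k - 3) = (k - 5)/(k - 3)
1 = 1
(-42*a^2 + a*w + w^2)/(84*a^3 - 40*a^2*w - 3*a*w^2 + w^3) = (-42*a^2 + a*w + w^2)/(84*a^3 - 40*a^2*w - 3*a*w^2 + w^3)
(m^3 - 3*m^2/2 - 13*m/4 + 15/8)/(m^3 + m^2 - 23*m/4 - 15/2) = (m - 1/2)/(m + 2)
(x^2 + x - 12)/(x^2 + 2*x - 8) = (x - 3)/(x - 2)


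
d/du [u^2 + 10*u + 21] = 2*u + 10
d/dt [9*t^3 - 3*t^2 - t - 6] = 27*t^2 - 6*t - 1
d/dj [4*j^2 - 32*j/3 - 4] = 8*j - 32/3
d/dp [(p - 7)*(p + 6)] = 2*p - 1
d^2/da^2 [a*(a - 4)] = 2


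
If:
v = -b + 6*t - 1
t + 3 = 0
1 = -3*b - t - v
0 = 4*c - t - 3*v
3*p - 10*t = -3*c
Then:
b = 21/2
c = -183/8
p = 103/8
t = -3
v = -59/2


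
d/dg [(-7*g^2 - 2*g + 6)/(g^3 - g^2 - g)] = (7*g^4 + 4*g^3 - 13*g^2 + 12*g + 6)/(g^2*(g^4 - 2*g^3 - g^2 + 2*g + 1))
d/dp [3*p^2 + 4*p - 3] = 6*p + 4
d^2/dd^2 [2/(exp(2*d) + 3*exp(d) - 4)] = 2*(2*(2*exp(d) + 3)^2*exp(d) - (4*exp(d) + 3)*(exp(2*d) + 3*exp(d) - 4))*exp(d)/(exp(2*d) + 3*exp(d) - 4)^3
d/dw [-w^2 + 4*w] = 4 - 2*w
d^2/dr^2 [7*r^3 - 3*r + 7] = 42*r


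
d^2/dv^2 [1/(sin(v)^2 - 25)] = 2*(-2*sin(v)^4 - 47*sin(v)^2 + 25)/(sin(v)^2 - 25)^3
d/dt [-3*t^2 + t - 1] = 1 - 6*t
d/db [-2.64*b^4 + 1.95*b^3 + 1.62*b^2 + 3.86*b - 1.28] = -10.56*b^3 + 5.85*b^2 + 3.24*b + 3.86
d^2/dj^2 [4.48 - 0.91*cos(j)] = 0.91*cos(j)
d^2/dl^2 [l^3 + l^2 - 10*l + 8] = 6*l + 2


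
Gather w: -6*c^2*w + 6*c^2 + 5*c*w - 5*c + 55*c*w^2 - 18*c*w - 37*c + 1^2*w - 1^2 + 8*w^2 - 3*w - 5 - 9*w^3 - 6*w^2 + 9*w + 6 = 6*c^2 - 42*c - 9*w^3 + w^2*(55*c + 2) + w*(-6*c^2 - 13*c + 7)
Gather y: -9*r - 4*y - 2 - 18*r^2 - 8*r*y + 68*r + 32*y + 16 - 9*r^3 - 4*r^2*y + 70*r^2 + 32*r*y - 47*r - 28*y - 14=-9*r^3 + 52*r^2 + 12*r + y*(-4*r^2 + 24*r)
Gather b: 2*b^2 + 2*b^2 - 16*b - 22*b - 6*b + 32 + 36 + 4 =4*b^2 - 44*b + 72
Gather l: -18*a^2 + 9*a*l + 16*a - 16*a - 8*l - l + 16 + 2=-18*a^2 + l*(9*a - 9) + 18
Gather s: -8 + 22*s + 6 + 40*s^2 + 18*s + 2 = 40*s^2 + 40*s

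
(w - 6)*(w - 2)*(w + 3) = w^3 - 5*w^2 - 12*w + 36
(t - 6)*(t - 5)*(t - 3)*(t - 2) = t^4 - 16*t^3 + 91*t^2 - 216*t + 180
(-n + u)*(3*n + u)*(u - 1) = -3*n^2*u + 3*n^2 + 2*n*u^2 - 2*n*u + u^3 - u^2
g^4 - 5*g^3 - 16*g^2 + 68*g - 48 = (g - 6)*(g - 2)*(g - 1)*(g + 4)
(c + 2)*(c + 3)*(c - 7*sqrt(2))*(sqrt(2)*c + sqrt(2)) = sqrt(2)*c^4 - 14*c^3 + 6*sqrt(2)*c^3 - 84*c^2 + 11*sqrt(2)*c^2 - 154*c + 6*sqrt(2)*c - 84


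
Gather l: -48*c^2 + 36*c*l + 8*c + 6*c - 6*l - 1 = -48*c^2 + 14*c + l*(36*c - 6) - 1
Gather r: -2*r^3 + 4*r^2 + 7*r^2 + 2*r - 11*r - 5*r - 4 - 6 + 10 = -2*r^3 + 11*r^2 - 14*r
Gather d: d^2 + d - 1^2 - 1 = d^2 + d - 2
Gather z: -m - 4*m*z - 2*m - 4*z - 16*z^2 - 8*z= -3*m - 16*z^2 + z*(-4*m - 12)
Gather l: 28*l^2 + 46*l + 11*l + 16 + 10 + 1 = 28*l^2 + 57*l + 27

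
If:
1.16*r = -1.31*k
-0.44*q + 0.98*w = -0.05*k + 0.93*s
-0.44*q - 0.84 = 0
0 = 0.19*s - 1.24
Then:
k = 104.589473684211 - 19.6*w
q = -1.91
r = 22.1344827586207*w - 118.113974591652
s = 6.53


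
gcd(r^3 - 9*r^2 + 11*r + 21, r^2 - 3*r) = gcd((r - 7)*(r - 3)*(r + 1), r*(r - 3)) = r - 3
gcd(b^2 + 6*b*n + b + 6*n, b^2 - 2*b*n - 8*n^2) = 1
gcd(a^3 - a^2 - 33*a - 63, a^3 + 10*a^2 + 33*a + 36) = a^2 + 6*a + 9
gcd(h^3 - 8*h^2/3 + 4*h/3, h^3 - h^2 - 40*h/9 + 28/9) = h - 2/3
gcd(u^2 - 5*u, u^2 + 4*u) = u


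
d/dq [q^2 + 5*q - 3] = 2*q + 5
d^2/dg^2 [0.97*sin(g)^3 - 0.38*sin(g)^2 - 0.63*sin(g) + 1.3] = -0.097500000000001*sin(g) + 2.1825*sin(3*g) - 0.76*cos(2*g)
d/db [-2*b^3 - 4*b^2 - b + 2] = -6*b^2 - 8*b - 1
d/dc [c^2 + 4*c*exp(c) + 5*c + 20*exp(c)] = 4*c*exp(c) + 2*c + 24*exp(c) + 5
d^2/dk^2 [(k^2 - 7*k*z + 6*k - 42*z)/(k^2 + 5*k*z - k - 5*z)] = 2*((2*k + 5*z - 1)^2*(k^2 - 7*k*z + 6*k - 42*z) + (k^2 + 5*k*z - k - 5*z)^2 + (k^2 + 5*k*z - k - 5*z)*(-k^2 + 7*k*z - 6*k + 42*z - (2*k - 7*z + 6)*(2*k + 5*z - 1)))/(k^2 + 5*k*z - k - 5*z)^3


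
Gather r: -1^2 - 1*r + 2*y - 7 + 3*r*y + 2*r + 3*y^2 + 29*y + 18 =r*(3*y + 1) + 3*y^2 + 31*y + 10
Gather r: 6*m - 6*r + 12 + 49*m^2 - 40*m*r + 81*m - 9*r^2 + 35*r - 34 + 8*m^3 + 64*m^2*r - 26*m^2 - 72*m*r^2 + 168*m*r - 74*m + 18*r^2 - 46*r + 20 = 8*m^3 + 23*m^2 + 13*m + r^2*(9 - 72*m) + r*(64*m^2 + 128*m - 17) - 2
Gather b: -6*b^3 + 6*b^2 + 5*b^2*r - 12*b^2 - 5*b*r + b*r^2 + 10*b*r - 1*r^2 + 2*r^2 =-6*b^3 + b^2*(5*r - 6) + b*(r^2 + 5*r) + r^2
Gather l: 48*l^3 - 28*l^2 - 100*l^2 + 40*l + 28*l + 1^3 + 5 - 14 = 48*l^3 - 128*l^2 + 68*l - 8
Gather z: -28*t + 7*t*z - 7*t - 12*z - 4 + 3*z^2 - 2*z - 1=-35*t + 3*z^2 + z*(7*t - 14) - 5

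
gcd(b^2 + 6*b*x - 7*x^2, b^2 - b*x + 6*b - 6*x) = -b + x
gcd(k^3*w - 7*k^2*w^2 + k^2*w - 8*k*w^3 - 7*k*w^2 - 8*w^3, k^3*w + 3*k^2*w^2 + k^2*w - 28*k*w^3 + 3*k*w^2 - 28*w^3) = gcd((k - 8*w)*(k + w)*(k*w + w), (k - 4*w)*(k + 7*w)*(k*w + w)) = k*w + w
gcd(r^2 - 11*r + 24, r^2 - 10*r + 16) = r - 8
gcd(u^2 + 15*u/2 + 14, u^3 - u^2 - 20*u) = u + 4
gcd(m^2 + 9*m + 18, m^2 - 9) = m + 3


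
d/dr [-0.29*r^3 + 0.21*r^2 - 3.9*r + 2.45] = -0.87*r^2 + 0.42*r - 3.9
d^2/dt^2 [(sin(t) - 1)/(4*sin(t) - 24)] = 5*(-6*sin(t) + cos(t)^2 + 1)/(4*(sin(t) - 6)^3)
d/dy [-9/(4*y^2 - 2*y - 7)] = 18*(4*y - 1)/(-4*y^2 + 2*y + 7)^2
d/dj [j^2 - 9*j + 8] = 2*j - 9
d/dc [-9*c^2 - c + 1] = -18*c - 1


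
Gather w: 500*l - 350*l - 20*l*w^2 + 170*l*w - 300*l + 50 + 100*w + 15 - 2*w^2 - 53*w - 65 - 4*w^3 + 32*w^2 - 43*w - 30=-150*l - 4*w^3 + w^2*(30 - 20*l) + w*(170*l + 4) - 30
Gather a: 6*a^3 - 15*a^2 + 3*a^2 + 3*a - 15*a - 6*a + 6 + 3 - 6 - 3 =6*a^3 - 12*a^2 - 18*a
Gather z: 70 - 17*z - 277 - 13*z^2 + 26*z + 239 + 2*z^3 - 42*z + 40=2*z^3 - 13*z^2 - 33*z + 72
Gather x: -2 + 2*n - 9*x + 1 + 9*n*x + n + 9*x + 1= 9*n*x + 3*n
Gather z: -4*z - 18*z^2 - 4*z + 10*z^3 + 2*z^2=10*z^3 - 16*z^2 - 8*z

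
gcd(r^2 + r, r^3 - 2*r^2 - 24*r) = r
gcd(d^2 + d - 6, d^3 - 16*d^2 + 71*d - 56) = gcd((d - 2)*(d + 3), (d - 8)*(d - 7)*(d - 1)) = 1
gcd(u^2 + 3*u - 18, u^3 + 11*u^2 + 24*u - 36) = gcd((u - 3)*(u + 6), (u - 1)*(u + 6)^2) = u + 6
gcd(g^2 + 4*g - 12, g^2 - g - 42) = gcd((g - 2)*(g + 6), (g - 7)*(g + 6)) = g + 6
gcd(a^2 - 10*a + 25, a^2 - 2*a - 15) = a - 5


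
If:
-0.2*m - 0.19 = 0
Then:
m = -0.95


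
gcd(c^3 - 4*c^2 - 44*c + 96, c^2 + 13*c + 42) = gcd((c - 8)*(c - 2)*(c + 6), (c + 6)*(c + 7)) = c + 6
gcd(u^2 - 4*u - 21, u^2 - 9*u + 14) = u - 7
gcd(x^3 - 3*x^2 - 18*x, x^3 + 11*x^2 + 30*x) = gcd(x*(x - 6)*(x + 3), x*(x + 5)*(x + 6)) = x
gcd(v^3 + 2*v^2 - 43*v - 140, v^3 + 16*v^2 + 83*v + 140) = v^2 + 9*v + 20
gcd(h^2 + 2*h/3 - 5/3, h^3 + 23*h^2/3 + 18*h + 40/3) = h + 5/3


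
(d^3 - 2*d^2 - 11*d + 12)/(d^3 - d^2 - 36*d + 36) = (d^2 - d - 12)/(d^2 - 36)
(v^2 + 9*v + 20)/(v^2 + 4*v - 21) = (v^2 + 9*v + 20)/(v^2 + 4*v - 21)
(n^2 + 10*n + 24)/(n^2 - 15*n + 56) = (n^2 + 10*n + 24)/(n^2 - 15*n + 56)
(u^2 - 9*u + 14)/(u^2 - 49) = (u - 2)/(u + 7)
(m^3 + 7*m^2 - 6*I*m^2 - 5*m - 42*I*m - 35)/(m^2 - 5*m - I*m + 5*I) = (m^2 + m*(7 - 5*I) - 35*I)/(m - 5)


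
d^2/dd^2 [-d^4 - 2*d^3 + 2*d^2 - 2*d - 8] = -12*d^2 - 12*d + 4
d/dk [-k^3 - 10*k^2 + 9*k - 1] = -3*k^2 - 20*k + 9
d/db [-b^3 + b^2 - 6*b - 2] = -3*b^2 + 2*b - 6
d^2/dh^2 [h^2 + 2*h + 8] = 2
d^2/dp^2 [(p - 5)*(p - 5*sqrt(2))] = 2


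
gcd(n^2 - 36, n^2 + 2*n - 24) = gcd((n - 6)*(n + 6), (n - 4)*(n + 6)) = n + 6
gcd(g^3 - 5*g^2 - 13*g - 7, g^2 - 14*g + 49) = g - 7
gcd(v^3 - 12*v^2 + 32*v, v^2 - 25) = 1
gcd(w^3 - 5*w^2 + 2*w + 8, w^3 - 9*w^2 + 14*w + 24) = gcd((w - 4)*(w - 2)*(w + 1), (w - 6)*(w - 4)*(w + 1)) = w^2 - 3*w - 4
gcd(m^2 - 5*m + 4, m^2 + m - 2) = m - 1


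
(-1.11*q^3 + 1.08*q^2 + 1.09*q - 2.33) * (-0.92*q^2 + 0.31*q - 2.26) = 1.0212*q^5 - 1.3377*q^4 + 1.8406*q^3 + 0.0407000000000002*q^2 - 3.1857*q + 5.2658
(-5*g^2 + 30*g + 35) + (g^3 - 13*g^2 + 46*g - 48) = g^3 - 18*g^2 + 76*g - 13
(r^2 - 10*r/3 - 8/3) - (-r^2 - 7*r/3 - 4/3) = 2*r^2 - r - 4/3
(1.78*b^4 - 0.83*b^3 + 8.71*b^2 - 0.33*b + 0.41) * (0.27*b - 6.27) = 0.4806*b^5 - 11.3847*b^4 + 7.5558*b^3 - 54.7008*b^2 + 2.1798*b - 2.5707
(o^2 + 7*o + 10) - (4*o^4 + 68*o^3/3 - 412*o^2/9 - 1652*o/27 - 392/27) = -4*o^4 - 68*o^3/3 + 421*o^2/9 + 1841*o/27 + 662/27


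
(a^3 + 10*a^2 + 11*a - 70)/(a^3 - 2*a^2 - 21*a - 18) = (-a^3 - 10*a^2 - 11*a + 70)/(-a^3 + 2*a^2 + 21*a + 18)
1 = 1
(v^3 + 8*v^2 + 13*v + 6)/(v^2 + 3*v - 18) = (v^2 + 2*v + 1)/(v - 3)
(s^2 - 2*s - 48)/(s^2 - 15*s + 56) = (s + 6)/(s - 7)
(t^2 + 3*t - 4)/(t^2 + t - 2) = (t + 4)/(t + 2)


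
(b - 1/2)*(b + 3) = b^2 + 5*b/2 - 3/2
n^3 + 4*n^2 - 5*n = n*(n - 1)*(n + 5)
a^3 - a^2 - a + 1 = (a - 1)^2*(a + 1)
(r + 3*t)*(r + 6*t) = r^2 + 9*r*t + 18*t^2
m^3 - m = m*(m - 1)*(m + 1)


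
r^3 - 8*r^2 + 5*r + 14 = (r - 7)*(r - 2)*(r + 1)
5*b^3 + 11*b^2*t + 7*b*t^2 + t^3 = (b + t)^2*(5*b + t)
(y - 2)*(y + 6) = y^2 + 4*y - 12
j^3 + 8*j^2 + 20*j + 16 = (j + 2)^2*(j + 4)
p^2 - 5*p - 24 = (p - 8)*(p + 3)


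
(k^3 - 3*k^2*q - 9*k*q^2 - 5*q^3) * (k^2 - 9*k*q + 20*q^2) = k^5 - 12*k^4*q + 38*k^3*q^2 + 16*k^2*q^3 - 135*k*q^4 - 100*q^5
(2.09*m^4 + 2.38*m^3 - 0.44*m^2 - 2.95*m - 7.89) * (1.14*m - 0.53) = 2.3826*m^5 + 1.6055*m^4 - 1.763*m^3 - 3.1298*m^2 - 7.4311*m + 4.1817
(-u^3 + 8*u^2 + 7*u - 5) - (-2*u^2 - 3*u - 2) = -u^3 + 10*u^2 + 10*u - 3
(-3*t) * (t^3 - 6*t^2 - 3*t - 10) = -3*t^4 + 18*t^3 + 9*t^2 + 30*t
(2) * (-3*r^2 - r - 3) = -6*r^2 - 2*r - 6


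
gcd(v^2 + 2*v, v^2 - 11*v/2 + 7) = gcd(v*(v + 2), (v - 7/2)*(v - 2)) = 1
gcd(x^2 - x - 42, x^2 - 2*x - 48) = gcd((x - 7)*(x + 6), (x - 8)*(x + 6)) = x + 6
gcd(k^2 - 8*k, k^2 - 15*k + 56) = k - 8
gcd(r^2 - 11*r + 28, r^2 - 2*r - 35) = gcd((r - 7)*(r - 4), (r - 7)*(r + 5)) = r - 7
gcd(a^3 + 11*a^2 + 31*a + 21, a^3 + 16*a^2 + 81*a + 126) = a^2 + 10*a + 21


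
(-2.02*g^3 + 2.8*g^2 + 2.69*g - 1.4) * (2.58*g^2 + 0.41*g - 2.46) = -5.2116*g^5 + 6.3958*g^4 + 13.0574*g^3 - 9.3971*g^2 - 7.1914*g + 3.444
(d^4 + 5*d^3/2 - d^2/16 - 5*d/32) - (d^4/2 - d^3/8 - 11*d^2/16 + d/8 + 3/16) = d^4/2 + 21*d^3/8 + 5*d^2/8 - 9*d/32 - 3/16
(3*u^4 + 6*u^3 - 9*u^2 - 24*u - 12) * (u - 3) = 3*u^5 - 3*u^4 - 27*u^3 + 3*u^2 + 60*u + 36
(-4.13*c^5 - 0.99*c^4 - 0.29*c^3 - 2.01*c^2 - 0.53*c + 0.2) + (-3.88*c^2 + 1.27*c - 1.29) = -4.13*c^5 - 0.99*c^4 - 0.29*c^3 - 5.89*c^2 + 0.74*c - 1.09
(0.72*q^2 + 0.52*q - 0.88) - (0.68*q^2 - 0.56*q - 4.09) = 0.0399999999999999*q^2 + 1.08*q + 3.21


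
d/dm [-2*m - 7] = -2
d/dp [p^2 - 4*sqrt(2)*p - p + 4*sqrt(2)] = 2*p - 4*sqrt(2) - 1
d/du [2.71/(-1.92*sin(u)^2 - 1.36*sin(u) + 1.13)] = (10.4064*sin(u) + 3.6856)*cos(u)/(1.92*sin(u)^2 + 1.36*sin(u) - 1.13)^2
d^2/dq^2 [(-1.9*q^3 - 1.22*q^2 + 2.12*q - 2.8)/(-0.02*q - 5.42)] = (0.00152*q^3 + 1.23576*q^2 + 334.89096*q + 72.140272)/(8.0e-6*q^3 + 0.006504*q^2 + 1.762584*q + 159.220088)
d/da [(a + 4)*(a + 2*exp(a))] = 2*a*exp(a) + 2*a + 10*exp(a) + 4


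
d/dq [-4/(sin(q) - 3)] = 4*cos(q)/(sin(q) - 3)^2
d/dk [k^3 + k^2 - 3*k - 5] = 3*k^2 + 2*k - 3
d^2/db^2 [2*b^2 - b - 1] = 4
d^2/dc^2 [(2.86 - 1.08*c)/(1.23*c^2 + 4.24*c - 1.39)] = (-(1.08*c - 2.86)*(2.46*c + 4.24)*(4.92*c + 8.48) + (7.9704*c + 2.1228)*(1.23*c^2 + 4.24*c - 1.39))/(1.23*c^2 + 4.24*c - 1.39)^3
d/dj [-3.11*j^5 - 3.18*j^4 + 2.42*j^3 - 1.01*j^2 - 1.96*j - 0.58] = -15.55*j^4 - 12.72*j^3 + 7.26*j^2 - 2.02*j - 1.96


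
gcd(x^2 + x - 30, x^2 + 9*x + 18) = x + 6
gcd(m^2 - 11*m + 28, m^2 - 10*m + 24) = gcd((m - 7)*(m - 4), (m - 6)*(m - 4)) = m - 4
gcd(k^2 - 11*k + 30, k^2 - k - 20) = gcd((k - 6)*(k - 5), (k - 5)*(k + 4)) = k - 5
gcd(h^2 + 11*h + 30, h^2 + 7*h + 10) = h + 5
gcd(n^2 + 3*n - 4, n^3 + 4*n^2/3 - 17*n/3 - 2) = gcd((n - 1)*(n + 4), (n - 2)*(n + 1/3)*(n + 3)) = 1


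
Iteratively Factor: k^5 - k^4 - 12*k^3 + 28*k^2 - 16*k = (k)*(k^4 - k^3 - 12*k^2 + 28*k - 16) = k*(k - 2)*(k^3 + k^2 - 10*k + 8) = k*(k - 2)^2*(k^2 + 3*k - 4) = k*(k - 2)^2*(k - 1)*(k + 4)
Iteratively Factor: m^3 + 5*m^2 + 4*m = (m)*(m^2 + 5*m + 4) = m*(m + 1)*(m + 4)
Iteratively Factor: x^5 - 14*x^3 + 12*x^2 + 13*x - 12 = (x + 4)*(x^4 - 4*x^3 + 2*x^2 + 4*x - 3) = (x - 3)*(x + 4)*(x^3 - x^2 - x + 1) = (x - 3)*(x + 1)*(x + 4)*(x^2 - 2*x + 1) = (x - 3)*(x - 1)*(x + 1)*(x + 4)*(x - 1)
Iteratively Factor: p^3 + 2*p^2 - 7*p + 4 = (p + 4)*(p^2 - 2*p + 1) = (p - 1)*(p + 4)*(p - 1)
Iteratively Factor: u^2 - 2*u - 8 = (u + 2)*(u - 4)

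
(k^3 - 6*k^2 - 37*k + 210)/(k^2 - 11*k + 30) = (k^2 - k - 42)/(k - 6)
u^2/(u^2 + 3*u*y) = u/(u + 3*y)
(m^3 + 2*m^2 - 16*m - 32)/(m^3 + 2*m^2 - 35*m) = (m^3 + 2*m^2 - 16*m - 32)/(m*(m^2 + 2*m - 35))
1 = 1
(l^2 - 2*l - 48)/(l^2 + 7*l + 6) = (l - 8)/(l + 1)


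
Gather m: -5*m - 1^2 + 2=1 - 5*m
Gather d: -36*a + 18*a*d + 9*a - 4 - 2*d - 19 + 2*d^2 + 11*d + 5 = -27*a + 2*d^2 + d*(18*a + 9) - 18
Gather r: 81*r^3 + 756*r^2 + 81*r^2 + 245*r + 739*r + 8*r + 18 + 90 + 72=81*r^3 + 837*r^2 + 992*r + 180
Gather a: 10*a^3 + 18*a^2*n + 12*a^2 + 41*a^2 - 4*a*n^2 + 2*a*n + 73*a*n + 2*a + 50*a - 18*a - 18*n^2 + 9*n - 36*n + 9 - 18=10*a^3 + a^2*(18*n + 53) + a*(-4*n^2 + 75*n + 34) - 18*n^2 - 27*n - 9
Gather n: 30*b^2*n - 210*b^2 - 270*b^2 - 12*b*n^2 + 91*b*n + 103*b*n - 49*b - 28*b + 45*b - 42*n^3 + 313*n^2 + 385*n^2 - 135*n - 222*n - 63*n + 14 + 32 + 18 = -480*b^2 - 32*b - 42*n^3 + n^2*(698 - 12*b) + n*(30*b^2 + 194*b - 420) + 64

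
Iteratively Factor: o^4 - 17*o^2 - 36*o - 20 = (o + 1)*(o^3 - o^2 - 16*o - 20) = (o - 5)*(o + 1)*(o^2 + 4*o + 4) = (o - 5)*(o + 1)*(o + 2)*(o + 2)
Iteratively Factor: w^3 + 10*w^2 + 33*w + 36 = (w + 3)*(w^2 + 7*w + 12) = (w + 3)^2*(w + 4)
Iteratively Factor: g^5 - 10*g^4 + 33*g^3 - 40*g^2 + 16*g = (g - 4)*(g^4 - 6*g^3 + 9*g^2 - 4*g) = g*(g - 4)*(g^3 - 6*g^2 + 9*g - 4) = g*(g - 4)*(g - 1)*(g^2 - 5*g + 4) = g*(g - 4)^2*(g - 1)*(g - 1)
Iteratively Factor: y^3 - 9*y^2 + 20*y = (y - 4)*(y^2 - 5*y) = (y - 5)*(y - 4)*(y)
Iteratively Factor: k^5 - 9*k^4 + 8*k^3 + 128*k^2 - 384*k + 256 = (k + 4)*(k^4 - 13*k^3 + 60*k^2 - 112*k + 64) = (k - 4)*(k + 4)*(k^3 - 9*k^2 + 24*k - 16) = (k - 4)*(k - 1)*(k + 4)*(k^2 - 8*k + 16) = (k - 4)^2*(k - 1)*(k + 4)*(k - 4)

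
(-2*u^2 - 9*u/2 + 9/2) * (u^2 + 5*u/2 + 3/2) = -2*u^4 - 19*u^3/2 - 39*u^2/4 + 9*u/2 + 27/4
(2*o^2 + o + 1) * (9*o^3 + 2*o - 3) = 18*o^5 + 9*o^4 + 13*o^3 - 4*o^2 - o - 3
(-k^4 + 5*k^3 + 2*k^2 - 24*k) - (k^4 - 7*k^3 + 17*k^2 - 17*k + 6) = -2*k^4 + 12*k^3 - 15*k^2 - 7*k - 6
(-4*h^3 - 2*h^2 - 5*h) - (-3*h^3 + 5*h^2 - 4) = -h^3 - 7*h^2 - 5*h + 4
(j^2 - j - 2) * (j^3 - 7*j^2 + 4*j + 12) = j^5 - 8*j^4 + 9*j^3 + 22*j^2 - 20*j - 24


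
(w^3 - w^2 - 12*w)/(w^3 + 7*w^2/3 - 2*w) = 3*(w - 4)/(3*w - 2)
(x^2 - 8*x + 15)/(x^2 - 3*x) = (x - 5)/x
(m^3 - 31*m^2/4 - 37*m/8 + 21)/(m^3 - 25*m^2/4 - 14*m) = (m - 3/2)/m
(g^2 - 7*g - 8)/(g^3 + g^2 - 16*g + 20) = (g^2 - 7*g - 8)/(g^3 + g^2 - 16*g + 20)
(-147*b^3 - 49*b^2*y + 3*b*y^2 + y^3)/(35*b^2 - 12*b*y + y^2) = (21*b^2 + 10*b*y + y^2)/(-5*b + y)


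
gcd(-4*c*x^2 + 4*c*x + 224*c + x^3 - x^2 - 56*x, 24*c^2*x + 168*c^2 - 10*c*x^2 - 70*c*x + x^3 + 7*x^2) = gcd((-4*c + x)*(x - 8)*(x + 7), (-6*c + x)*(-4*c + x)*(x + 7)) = -4*c*x - 28*c + x^2 + 7*x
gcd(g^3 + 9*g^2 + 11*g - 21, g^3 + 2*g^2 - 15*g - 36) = g + 3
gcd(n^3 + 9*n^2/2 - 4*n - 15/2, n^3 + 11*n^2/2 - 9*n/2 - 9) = n^2 - n/2 - 3/2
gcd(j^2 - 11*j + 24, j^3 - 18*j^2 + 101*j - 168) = j^2 - 11*j + 24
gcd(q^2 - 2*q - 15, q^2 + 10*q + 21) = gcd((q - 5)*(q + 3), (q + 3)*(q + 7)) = q + 3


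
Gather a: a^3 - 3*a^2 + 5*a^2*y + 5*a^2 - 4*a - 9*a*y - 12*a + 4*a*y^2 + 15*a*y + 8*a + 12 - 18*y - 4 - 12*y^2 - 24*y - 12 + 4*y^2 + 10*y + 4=a^3 + a^2*(5*y + 2) + a*(4*y^2 + 6*y - 8) - 8*y^2 - 32*y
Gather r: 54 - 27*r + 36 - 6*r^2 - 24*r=-6*r^2 - 51*r + 90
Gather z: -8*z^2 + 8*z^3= 8*z^3 - 8*z^2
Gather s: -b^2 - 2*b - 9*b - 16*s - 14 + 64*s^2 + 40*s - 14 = -b^2 - 11*b + 64*s^2 + 24*s - 28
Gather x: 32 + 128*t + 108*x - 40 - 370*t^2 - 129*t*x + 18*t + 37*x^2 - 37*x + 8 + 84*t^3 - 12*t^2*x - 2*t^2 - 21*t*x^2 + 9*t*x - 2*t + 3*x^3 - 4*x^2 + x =84*t^3 - 372*t^2 + 144*t + 3*x^3 + x^2*(33 - 21*t) + x*(-12*t^2 - 120*t + 72)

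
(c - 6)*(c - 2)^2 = c^3 - 10*c^2 + 28*c - 24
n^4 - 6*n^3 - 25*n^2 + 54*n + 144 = (n - 8)*(n - 3)*(n + 2)*(n + 3)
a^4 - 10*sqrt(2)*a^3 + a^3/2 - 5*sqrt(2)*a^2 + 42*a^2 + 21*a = a*(a + 1/2)*(a - 7*sqrt(2))*(a - 3*sqrt(2))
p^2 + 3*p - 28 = (p - 4)*(p + 7)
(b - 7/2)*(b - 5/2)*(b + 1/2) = b^3 - 11*b^2/2 + 23*b/4 + 35/8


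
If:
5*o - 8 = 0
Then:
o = 8/5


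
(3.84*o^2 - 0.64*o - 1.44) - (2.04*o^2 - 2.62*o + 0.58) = 1.8*o^2 + 1.98*o - 2.02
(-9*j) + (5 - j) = 5 - 10*j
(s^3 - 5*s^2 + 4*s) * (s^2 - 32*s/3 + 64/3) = s^5 - 47*s^4/3 + 236*s^3/3 - 448*s^2/3 + 256*s/3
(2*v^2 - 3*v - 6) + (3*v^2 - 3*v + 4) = 5*v^2 - 6*v - 2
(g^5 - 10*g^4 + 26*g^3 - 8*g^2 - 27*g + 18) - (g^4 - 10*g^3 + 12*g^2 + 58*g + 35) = g^5 - 11*g^4 + 36*g^3 - 20*g^2 - 85*g - 17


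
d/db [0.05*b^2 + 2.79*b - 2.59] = 0.1*b + 2.79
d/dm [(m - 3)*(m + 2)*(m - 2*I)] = 3*m^2 + m*(-2 - 4*I) - 6 + 2*I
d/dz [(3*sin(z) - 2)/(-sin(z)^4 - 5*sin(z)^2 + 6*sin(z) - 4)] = (9*sin(z)^3 - 8*sin(z)^2 + 15*sin(z) - 20)*sin(z)*cos(z)/(sin(z)^4 + 5*sin(z)^2 - 6*sin(z) + 4)^2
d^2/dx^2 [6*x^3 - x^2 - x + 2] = 36*x - 2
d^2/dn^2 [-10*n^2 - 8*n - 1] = -20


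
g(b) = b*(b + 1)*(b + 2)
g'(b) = b*(b + 1) + b*(b + 2) + (b + 1)*(b + 2) = 3*b^2 + 6*b + 2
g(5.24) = 236.73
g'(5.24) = 115.81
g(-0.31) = -0.36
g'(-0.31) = 0.43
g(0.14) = 0.34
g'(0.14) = 2.90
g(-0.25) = -0.33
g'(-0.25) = 0.69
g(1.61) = 15.17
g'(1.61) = 19.44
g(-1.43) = 0.35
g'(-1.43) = -0.45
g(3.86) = 109.93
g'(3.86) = 69.86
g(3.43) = 82.51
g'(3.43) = 57.87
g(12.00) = 2184.00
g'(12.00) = 506.00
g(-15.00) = -2730.00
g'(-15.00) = 587.00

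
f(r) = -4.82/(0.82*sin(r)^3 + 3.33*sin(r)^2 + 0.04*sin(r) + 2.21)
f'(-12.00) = 1.60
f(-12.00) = -1.45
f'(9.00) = -1.73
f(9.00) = -1.69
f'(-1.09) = -0.49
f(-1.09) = -1.14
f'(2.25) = -0.94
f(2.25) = -1.04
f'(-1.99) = 0.42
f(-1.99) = -1.11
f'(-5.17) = 0.56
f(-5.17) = -0.87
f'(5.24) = -0.55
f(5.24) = -1.17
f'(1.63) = -0.06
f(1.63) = -0.76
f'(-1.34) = -0.22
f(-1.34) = -1.05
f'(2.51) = -1.48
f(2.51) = -1.35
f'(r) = -4.82*(-2.46*sin(r)^2*cos(r) - 6.66*sin(r)*cos(r) - 0.04*cos(r))/(0.82*sin(r)^3 + 3.33*sin(r)^2 + 0.04*sin(r) + 2.21)^2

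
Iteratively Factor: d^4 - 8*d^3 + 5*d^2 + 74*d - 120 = (d - 4)*(d^3 - 4*d^2 - 11*d + 30) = (d - 4)*(d + 3)*(d^2 - 7*d + 10) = (d - 4)*(d - 2)*(d + 3)*(d - 5)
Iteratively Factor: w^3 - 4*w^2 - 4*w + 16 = (w - 2)*(w^2 - 2*w - 8) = (w - 4)*(w - 2)*(w + 2)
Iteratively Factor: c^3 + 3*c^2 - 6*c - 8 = (c + 1)*(c^2 + 2*c - 8) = (c + 1)*(c + 4)*(c - 2)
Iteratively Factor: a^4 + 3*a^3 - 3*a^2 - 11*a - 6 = (a - 2)*(a^3 + 5*a^2 + 7*a + 3) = (a - 2)*(a + 1)*(a^2 + 4*a + 3) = (a - 2)*(a + 1)^2*(a + 3)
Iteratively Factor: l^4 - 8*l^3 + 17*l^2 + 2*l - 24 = (l - 3)*(l^3 - 5*l^2 + 2*l + 8) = (l - 4)*(l - 3)*(l^2 - l - 2) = (l - 4)*(l - 3)*(l - 2)*(l + 1)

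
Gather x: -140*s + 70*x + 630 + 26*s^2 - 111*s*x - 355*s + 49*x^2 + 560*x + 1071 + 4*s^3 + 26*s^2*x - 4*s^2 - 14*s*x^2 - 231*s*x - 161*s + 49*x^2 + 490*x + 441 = 4*s^3 + 22*s^2 - 656*s + x^2*(98 - 14*s) + x*(26*s^2 - 342*s + 1120) + 2142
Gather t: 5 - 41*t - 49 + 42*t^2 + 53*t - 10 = 42*t^2 + 12*t - 54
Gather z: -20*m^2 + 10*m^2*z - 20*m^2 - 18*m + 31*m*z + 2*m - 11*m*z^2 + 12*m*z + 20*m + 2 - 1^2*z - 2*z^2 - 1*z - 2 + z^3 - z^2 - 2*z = -40*m^2 + 4*m + z^3 + z^2*(-11*m - 3) + z*(10*m^2 + 43*m - 4)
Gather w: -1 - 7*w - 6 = -7*w - 7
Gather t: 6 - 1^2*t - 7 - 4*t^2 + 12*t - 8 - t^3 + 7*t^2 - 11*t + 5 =-t^3 + 3*t^2 - 4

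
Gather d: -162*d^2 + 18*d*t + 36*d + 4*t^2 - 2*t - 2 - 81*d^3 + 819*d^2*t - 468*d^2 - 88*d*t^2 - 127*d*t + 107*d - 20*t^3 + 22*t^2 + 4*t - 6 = -81*d^3 + d^2*(819*t - 630) + d*(-88*t^2 - 109*t + 143) - 20*t^3 + 26*t^2 + 2*t - 8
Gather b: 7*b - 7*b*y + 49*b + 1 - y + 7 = b*(56 - 7*y) - y + 8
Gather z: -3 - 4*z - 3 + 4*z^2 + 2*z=4*z^2 - 2*z - 6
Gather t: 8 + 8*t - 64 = 8*t - 56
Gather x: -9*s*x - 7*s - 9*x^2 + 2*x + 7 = -7*s - 9*x^2 + x*(2 - 9*s) + 7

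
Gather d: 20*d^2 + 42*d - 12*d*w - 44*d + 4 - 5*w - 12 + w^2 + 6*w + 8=20*d^2 + d*(-12*w - 2) + w^2 + w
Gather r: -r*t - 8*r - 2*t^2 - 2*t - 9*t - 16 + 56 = r*(-t - 8) - 2*t^2 - 11*t + 40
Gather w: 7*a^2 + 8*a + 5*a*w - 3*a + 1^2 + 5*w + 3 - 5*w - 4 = 7*a^2 + 5*a*w + 5*a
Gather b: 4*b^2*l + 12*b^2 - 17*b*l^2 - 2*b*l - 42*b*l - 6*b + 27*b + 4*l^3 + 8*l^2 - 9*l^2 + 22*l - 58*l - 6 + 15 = b^2*(4*l + 12) + b*(-17*l^2 - 44*l + 21) + 4*l^3 - l^2 - 36*l + 9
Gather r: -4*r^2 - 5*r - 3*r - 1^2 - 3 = -4*r^2 - 8*r - 4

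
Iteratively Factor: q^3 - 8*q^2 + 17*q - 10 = (q - 1)*(q^2 - 7*q + 10) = (q - 2)*(q - 1)*(q - 5)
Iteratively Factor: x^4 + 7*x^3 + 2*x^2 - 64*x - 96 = (x + 4)*(x^3 + 3*x^2 - 10*x - 24) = (x + 2)*(x + 4)*(x^2 + x - 12) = (x + 2)*(x + 4)^2*(x - 3)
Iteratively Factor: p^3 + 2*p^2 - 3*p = (p)*(p^2 + 2*p - 3) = p*(p + 3)*(p - 1)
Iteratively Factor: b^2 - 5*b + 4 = (b - 4)*(b - 1)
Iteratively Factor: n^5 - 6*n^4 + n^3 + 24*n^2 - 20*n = (n - 1)*(n^4 - 5*n^3 - 4*n^2 + 20*n) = (n - 2)*(n - 1)*(n^3 - 3*n^2 - 10*n) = (n - 5)*(n - 2)*(n - 1)*(n^2 + 2*n) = (n - 5)*(n - 2)*(n - 1)*(n + 2)*(n)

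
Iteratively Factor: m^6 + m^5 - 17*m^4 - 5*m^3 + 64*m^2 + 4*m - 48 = (m + 2)*(m^5 - m^4 - 15*m^3 + 25*m^2 + 14*m - 24) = (m + 2)*(m + 4)*(m^4 - 5*m^3 + 5*m^2 + 5*m - 6) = (m - 3)*(m + 2)*(m + 4)*(m^3 - 2*m^2 - m + 2) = (m - 3)*(m - 2)*(m + 2)*(m + 4)*(m^2 - 1) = (m - 3)*(m - 2)*(m + 1)*(m + 2)*(m + 4)*(m - 1)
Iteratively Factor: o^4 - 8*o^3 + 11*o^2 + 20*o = (o)*(o^3 - 8*o^2 + 11*o + 20) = o*(o - 5)*(o^2 - 3*o - 4) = o*(o - 5)*(o - 4)*(o + 1)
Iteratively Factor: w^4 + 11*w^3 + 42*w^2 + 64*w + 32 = (w + 1)*(w^3 + 10*w^2 + 32*w + 32) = (w + 1)*(w + 2)*(w^2 + 8*w + 16) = (w + 1)*(w + 2)*(w + 4)*(w + 4)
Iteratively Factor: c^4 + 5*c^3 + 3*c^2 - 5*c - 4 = (c + 4)*(c^3 + c^2 - c - 1) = (c + 1)*(c + 4)*(c^2 - 1) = (c - 1)*(c + 1)*(c + 4)*(c + 1)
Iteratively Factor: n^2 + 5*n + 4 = (n + 1)*(n + 4)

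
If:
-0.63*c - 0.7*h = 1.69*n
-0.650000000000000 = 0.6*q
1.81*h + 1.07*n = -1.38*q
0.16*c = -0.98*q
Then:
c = 6.64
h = 3.03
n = -3.73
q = -1.08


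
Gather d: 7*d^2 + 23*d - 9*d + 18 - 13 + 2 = 7*d^2 + 14*d + 7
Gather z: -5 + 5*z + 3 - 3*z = 2*z - 2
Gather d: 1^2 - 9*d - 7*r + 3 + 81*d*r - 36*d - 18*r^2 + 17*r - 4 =d*(81*r - 45) - 18*r^2 + 10*r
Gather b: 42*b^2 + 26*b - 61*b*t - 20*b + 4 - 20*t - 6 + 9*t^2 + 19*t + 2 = 42*b^2 + b*(6 - 61*t) + 9*t^2 - t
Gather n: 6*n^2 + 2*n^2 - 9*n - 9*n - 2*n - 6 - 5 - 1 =8*n^2 - 20*n - 12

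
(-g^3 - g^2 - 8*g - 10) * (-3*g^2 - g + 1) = 3*g^5 + 4*g^4 + 24*g^3 + 37*g^2 + 2*g - 10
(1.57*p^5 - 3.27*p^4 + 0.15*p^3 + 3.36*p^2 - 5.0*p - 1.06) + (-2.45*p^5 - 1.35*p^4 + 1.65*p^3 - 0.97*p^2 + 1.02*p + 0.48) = -0.88*p^5 - 4.62*p^4 + 1.8*p^3 + 2.39*p^2 - 3.98*p - 0.58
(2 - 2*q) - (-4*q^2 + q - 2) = 4*q^2 - 3*q + 4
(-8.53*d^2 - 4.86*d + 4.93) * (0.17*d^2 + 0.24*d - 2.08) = -1.4501*d^4 - 2.8734*d^3 + 17.4141*d^2 + 11.292*d - 10.2544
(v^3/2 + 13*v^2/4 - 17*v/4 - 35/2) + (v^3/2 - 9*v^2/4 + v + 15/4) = v^3 + v^2 - 13*v/4 - 55/4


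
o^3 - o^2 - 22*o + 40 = (o - 4)*(o - 2)*(o + 5)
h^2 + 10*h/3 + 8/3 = (h + 4/3)*(h + 2)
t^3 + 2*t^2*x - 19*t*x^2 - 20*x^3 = (t - 4*x)*(t + x)*(t + 5*x)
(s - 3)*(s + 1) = s^2 - 2*s - 3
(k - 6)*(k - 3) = k^2 - 9*k + 18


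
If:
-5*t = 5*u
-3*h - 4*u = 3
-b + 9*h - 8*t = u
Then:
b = -5*u - 9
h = -4*u/3 - 1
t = -u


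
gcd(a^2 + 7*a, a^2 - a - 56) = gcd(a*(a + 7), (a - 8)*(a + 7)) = a + 7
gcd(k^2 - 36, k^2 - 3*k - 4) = 1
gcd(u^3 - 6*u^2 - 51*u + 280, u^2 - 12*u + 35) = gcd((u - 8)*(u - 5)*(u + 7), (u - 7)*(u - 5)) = u - 5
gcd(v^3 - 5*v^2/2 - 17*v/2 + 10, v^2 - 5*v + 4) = v^2 - 5*v + 4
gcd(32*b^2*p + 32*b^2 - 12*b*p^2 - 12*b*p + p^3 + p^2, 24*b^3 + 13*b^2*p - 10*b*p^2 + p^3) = -8*b + p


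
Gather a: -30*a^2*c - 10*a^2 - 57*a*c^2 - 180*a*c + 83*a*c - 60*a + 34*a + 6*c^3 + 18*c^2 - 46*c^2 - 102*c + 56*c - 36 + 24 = a^2*(-30*c - 10) + a*(-57*c^2 - 97*c - 26) + 6*c^3 - 28*c^2 - 46*c - 12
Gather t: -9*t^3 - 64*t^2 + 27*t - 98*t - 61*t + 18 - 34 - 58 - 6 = -9*t^3 - 64*t^2 - 132*t - 80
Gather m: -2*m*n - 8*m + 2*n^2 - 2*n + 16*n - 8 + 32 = m*(-2*n - 8) + 2*n^2 + 14*n + 24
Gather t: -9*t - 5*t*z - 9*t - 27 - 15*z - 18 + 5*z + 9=t*(-5*z - 18) - 10*z - 36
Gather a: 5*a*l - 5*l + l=5*a*l - 4*l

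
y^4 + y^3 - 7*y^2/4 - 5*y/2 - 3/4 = (y - 3/2)*(y + 1/2)*(y + 1)^2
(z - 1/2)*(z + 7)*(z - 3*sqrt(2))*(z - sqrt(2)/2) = z^4 - 7*sqrt(2)*z^3/2 + 13*z^3/2 - 91*sqrt(2)*z^2/4 - z^2/2 + 49*sqrt(2)*z/4 + 39*z/2 - 21/2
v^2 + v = v*(v + 1)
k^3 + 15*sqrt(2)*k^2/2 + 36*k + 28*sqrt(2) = (k + 2*sqrt(2))^2*(k + 7*sqrt(2)/2)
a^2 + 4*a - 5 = (a - 1)*(a + 5)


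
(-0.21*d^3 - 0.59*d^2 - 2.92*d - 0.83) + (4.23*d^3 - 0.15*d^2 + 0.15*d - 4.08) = 4.02*d^3 - 0.74*d^2 - 2.77*d - 4.91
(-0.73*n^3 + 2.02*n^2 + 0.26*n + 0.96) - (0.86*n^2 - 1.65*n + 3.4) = -0.73*n^3 + 1.16*n^2 + 1.91*n - 2.44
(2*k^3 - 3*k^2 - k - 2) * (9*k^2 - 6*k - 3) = 18*k^5 - 39*k^4 + 3*k^3 - 3*k^2 + 15*k + 6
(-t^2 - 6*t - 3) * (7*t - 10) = -7*t^3 - 32*t^2 + 39*t + 30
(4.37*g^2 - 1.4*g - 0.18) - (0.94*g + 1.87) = 4.37*g^2 - 2.34*g - 2.05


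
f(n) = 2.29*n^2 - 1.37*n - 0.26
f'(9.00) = 39.85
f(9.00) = 172.90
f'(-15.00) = -70.07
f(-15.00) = 535.54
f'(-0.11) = -1.87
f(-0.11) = -0.08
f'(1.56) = 5.77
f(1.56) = 3.18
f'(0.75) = 2.06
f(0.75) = 0.00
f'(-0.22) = -2.38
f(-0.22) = 0.15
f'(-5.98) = -28.76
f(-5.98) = 89.82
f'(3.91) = 16.54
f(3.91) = 29.39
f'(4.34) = 18.51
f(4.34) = 36.93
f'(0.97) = 3.07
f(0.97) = 0.57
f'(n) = 4.58*n - 1.37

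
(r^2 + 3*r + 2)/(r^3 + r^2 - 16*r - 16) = (r + 2)/(r^2 - 16)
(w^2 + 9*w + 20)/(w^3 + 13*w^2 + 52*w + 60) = (w + 4)/(w^2 + 8*w + 12)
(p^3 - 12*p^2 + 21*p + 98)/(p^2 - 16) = (p^3 - 12*p^2 + 21*p + 98)/(p^2 - 16)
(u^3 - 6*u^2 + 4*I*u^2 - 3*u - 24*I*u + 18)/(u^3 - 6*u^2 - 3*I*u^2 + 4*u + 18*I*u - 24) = (u + 3*I)/(u - 4*I)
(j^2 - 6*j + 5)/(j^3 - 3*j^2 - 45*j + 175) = (j - 1)/(j^2 + 2*j - 35)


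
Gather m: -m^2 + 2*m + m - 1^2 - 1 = -m^2 + 3*m - 2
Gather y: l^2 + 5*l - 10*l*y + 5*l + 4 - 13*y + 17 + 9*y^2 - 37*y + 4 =l^2 + 10*l + 9*y^2 + y*(-10*l - 50) + 25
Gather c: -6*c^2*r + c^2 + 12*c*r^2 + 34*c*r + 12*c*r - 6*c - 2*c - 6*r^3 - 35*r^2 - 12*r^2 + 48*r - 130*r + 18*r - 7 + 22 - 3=c^2*(1 - 6*r) + c*(12*r^2 + 46*r - 8) - 6*r^3 - 47*r^2 - 64*r + 12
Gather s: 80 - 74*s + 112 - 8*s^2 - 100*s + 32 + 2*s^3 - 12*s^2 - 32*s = 2*s^3 - 20*s^2 - 206*s + 224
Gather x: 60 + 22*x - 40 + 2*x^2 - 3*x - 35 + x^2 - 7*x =3*x^2 + 12*x - 15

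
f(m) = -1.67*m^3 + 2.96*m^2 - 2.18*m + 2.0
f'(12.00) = -652.58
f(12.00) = -2483.68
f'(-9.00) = -461.27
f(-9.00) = 1478.81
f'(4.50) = -76.99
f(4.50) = -100.05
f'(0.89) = -0.88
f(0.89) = 1.23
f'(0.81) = -0.67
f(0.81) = 1.29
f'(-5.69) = -198.07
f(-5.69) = 417.88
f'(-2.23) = -40.30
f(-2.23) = 40.10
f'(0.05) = -1.90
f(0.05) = 1.90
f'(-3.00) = -65.03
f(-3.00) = 80.27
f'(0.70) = -0.49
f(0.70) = 1.35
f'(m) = -5.01*m^2 + 5.92*m - 2.18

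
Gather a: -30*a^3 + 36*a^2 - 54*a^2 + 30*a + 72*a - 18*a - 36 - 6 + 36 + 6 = -30*a^3 - 18*a^2 + 84*a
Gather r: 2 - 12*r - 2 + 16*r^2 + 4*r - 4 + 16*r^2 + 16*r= 32*r^2 + 8*r - 4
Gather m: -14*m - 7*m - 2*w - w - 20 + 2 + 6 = -21*m - 3*w - 12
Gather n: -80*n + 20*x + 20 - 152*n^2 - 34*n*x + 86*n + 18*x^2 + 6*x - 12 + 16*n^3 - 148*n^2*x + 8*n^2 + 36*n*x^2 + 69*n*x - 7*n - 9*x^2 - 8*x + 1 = 16*n^3 + n^2*(-148*x - 144) + n*(36*x^2 + 35*x - 1) + 9*x^2 + 18*x + 9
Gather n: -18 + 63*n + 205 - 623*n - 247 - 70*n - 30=-630*n - 90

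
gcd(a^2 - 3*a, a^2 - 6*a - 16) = 1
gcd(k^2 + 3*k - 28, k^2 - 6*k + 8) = k - 4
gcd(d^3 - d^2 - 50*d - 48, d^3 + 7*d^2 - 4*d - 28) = 1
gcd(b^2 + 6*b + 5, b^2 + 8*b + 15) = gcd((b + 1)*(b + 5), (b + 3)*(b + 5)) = b + 5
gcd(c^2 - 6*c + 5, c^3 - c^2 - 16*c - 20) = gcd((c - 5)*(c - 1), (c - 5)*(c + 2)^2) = c - 5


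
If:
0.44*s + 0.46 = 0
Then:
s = -1.05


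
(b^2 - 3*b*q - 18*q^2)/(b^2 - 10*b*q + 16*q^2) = (b^2 - 3*b*q - 18*q^2)/(b^2 - 10*b*q + 16*q^2)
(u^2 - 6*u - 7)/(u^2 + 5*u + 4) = (u - 7)/(u + 4)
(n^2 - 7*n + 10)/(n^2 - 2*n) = (n - 5)/n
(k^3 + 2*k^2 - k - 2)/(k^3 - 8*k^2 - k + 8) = (k + 2)/(k - 8)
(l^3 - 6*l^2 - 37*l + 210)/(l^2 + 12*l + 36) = (l^2 - 12*l + 35)/(l + 6)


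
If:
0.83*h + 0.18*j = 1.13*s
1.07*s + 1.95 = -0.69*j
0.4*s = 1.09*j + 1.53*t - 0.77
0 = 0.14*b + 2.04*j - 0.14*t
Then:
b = 17.5394756391082*t - 0.443517793999663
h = 1.242676314354*t - 2.51446275986564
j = 0.0304374956666436 - 1.13506205366429*t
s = 0.73195590376482*t - 1.8420578243084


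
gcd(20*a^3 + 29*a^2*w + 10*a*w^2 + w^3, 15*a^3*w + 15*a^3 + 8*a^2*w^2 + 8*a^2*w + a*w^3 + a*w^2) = 5*a + w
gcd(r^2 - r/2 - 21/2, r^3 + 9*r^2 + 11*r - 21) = r + 3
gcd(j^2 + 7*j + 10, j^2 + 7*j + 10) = j^2 + 7*j + 10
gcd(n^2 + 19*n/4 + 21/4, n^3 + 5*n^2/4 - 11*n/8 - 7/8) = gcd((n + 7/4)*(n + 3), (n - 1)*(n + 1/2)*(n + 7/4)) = n + 7/4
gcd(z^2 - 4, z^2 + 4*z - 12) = z - 2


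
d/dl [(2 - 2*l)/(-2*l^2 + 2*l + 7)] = 2*(-2*l^2 + 4*l - 9)/(4*l^4 - 8*l^3 - 24*l^2 + 28*l + 49)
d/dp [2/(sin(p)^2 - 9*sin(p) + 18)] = 2*(9 - 2*sin(p))*cos(p)/(sin(p)^2 - 9*sin(p) + 18)^2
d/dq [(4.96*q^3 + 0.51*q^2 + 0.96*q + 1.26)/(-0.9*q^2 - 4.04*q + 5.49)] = (-4.464*q^4 - 40.0768*q^3 + 80.4948*q^2 + 7.8678*q + 10.3608)/(0.81*q^4 + 7.272*q^3 + 6.4396*q^2 - 44.3592*q + 30.1401)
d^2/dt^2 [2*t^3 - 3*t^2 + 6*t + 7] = 12*t - 6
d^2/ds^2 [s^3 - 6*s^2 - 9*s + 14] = 6*s - 12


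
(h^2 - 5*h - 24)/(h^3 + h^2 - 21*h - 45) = (h - 8)/(h^2 - 2*h - 15)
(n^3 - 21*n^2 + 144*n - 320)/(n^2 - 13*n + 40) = n - 8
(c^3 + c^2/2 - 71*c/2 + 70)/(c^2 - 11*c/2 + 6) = (2*c^2 + 9*c - 35)/(2*c - 3)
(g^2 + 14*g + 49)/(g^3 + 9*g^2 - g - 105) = (g + 7)/(g^2 + 2*g - 15)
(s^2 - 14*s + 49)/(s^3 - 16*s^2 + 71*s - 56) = (s - 7)/(s^2 - 9*s + 8)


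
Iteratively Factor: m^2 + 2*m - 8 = (m + 4)*(m - 2)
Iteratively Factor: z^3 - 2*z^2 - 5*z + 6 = (z - 3)*(z^2 + z - 2) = (z - 3)*(z + 2)*(z - 1)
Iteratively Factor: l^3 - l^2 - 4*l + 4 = (l + 2)*(l^2 - 3*l + 2) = (l - 1)*(l + 2)*(l - 2)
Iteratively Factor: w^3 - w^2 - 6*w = (w - 3)*(w^2 + 2*w) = w*(w - 3)*(w + 2)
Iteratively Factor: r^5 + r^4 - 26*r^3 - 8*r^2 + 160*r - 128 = (r + 4)*(r^4 - 3*r^3 - 14*r^2 + 48*r - 32) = (r - 1)*(r + 4)*(r^3 - 2*r^2 - 16*r + 32) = (r - 2)*(r - 1)*(r + 4)*(r^2 - 16) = (r - 4)*(r - 2)*(r - 1)*(r + 4)*(r + 4)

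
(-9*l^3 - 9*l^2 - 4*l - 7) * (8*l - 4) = -72*l^4 - 36*l^3 + 4*l^2 - 40*l + 28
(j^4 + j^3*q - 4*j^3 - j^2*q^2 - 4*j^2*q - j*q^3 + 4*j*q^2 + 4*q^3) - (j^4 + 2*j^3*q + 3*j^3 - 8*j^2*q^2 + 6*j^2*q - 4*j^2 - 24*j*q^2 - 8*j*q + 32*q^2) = -j^3*q - 7*j^3 + 7*j^2*q^2 - 10*j^2*q + 4*j^2 - j*q^3 + 28*j*q^2 + 8*j*q + 4*q^3 - 32*q^2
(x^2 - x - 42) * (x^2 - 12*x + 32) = x^4 - 13*x^3 + 2*x^2 + 472*x - 1344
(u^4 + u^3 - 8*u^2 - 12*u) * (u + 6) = u^5 + 7*u^4 - 2*u^3 - 60*u^2 - 72*u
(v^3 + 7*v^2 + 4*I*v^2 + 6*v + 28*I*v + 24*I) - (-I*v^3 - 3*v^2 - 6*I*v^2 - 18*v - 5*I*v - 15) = v^3 + I*v^3 + 10*v^2 + 10*I*v^2 + 24*v + 33*I*v + 15 + 24*I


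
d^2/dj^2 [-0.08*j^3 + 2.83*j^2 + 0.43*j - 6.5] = 5.66 - 0.48*j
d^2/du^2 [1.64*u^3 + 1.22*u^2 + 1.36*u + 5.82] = 9.84*u + 2.44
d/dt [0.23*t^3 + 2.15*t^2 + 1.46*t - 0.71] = 0.69*t^2 + 4.3*t + 1.46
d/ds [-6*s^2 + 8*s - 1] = 8 - 12*s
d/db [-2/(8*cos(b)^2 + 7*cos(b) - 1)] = -2*(16*cos(b) + 7)*sin(b)/(8*cos(b)^2 + 7*cos(b) - 1)^2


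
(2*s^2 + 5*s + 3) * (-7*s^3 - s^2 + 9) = -14*s^5 - 37*s^4 - 26*s^3 + 15*s^2 + 45*s + 27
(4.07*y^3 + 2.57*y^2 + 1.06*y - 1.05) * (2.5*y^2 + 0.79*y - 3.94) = 10.175*y^5 + 9.6403*y^4 - 11.3555*y^3 - 11.9134*y^2 - 5.0059*y + 4.137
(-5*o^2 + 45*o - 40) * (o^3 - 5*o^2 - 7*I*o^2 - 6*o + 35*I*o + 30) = -5*o^5 + 70*o^4 + 35*I*o^4 - 235*o^3 - 490*I*o^3 - 220*o^2 + 1855*I*o^2 + 1590*o - 1400*I*o - 1200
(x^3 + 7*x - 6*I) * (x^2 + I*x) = x^5 + I*x^4 + 7*x^3 + I*x^2 + 6*x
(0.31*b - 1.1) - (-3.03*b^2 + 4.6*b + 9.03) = 3.03*b^2 - 4.29*b - 10.13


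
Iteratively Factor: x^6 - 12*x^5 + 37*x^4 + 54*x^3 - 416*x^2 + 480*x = (x - 4)*(x^5 - 8*x^4 + 5*x^3 + 74*x^2 - 120*x) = (x - 4)^2*(x^4 - 4*x^3 - 11*x^2 + 30*x) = x*(x - 4)^2*(x^3 - 4*x^2 - 11*x + 30) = x*(x - 4)^2*(x - 2)*(x^2 - 2*x - 15) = x*(x - 5)*(x - 4)^2*(x - 2)*(x + 3)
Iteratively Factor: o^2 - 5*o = (o - 5)*(o)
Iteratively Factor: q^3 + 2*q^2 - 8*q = (q)*(q^2 + 2*q - 8) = q*(q - 2)*(q + 4)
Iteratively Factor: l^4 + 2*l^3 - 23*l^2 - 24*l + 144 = (l + 4)*(l^3 - 2*l^2 - 15*l + 36) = (l - 3)*(l + 4)*(l^2 + l - 12) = (l - 3)^2*(l + 4)*(l + 4)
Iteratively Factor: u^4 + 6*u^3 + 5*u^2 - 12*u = (u)*(u^3 + 6*u^2 + 5*u - 12) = u*(u + 4)*(u^2 + 2*u - 3) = u*(u - 1)*(u + 4)*(u + 3)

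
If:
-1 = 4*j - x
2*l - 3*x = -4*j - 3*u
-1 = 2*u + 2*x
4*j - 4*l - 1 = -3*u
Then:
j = -41/96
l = -25/48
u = 5/24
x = -17/24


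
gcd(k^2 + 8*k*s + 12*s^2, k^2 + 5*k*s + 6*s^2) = k + 2*s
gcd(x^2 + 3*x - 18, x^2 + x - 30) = x + 6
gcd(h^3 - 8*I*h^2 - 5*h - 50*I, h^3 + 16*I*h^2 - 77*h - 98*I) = h + 2*I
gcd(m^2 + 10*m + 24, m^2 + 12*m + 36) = m + 6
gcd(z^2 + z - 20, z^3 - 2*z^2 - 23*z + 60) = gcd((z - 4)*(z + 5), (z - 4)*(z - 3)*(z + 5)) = z^2 + z - 20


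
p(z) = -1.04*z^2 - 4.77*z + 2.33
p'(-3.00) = 1.47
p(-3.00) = 7.28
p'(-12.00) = 20.19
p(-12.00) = -90.19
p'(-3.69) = 2.91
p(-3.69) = 5.77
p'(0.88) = -6.60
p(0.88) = -2.67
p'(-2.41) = 0.24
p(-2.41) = 7.79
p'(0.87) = -6.58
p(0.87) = -2.61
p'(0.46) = -5.73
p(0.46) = -0.08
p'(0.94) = -6.73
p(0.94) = -3.07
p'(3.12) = -11.26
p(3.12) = -22.68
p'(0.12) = -5.02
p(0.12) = 1.74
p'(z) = -2.08*z - 4.77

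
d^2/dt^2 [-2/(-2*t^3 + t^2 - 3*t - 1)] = 4*((1 - 6*t)*(2*t^3 - t^2 + 3*t + 1) + (6*t^2 - 2*t + 3)^2)/(2*t^3 - t^2 + 3*t + 1)^3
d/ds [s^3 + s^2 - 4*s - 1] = 3*s^2 + 2*s - 4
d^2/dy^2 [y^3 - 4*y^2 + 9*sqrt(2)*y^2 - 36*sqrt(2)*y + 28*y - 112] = 6*y - 8 + 18*sqrt(2)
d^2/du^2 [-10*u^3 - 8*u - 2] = -60*u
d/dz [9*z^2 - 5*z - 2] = 18*z - 5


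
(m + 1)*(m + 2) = m^2 + 3*m + 2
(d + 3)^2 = d^2 + 6*d + 9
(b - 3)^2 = b^2 - 6*b + 9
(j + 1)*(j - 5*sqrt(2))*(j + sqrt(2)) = j^3 - 4*sqrt(2)*j^2 + j^2 - 10*j - 4*sqrt(2)*j - 10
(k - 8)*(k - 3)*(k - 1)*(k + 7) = k^4 - 5*k^3 - 49*k^2 + 221*k - 168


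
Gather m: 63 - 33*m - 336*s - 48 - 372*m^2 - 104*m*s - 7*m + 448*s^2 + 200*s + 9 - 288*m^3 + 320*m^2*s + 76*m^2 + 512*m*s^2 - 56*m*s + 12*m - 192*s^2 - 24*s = -288*m^3 + m^2*(320*s - 296) + m*(512*s^2 - 160*s - 28) + 256*s^2 - 160*s + 24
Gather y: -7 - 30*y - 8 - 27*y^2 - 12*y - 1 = -27*y^2 - 42*y - 16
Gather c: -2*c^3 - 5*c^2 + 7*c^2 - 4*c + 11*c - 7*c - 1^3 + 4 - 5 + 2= -2*c^3 + 2*c^2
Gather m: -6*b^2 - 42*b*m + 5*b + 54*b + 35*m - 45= -6*b^2 + 59*b + m*(35 - 42*b) - 45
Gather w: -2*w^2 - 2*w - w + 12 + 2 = -2*w^2 - 3*w + 14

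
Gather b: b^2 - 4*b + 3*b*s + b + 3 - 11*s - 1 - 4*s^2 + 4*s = b^2 + b*(3*s - 3) - 4*s^2 - 7*s + 2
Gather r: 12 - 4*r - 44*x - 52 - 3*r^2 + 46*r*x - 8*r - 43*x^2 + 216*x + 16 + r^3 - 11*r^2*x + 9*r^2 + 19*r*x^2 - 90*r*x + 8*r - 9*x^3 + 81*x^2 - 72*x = r^3 + r^2*(6 - 11*x) + r*(19*x^2 - 44*x - 4) - 9*x^3 + 38*x^2 + 100*x - 24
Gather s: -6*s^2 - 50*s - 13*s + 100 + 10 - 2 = -6*s^2 - 63*s + 108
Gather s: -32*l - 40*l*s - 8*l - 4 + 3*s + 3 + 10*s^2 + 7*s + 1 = -40*l + 10*s^2 + s*(10 - 40*l)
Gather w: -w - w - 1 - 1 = -2*w - 2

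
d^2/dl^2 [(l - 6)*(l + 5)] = 2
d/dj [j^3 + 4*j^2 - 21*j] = 3*j^2 + 8*j - 21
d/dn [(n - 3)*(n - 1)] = 2*n - 4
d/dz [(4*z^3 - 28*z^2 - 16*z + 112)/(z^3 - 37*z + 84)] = 4*(7*z^4 - 66*z^3 + 427*z^2 - 1176*z + 700)/(z^6 - 74*z^4 + 168*z^3 + 1369*z^2 - 6216*z + 7056)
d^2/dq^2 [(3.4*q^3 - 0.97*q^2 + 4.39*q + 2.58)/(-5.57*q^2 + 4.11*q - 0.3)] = (1.13686837721616e-13*q^5 + 2.27373675443232e-13*q^4 - 331.490264*q^3 - 464.837472*q^2 + 396.557136*q - 89.192016)/(172.808693*q^6 - 382.537017*q^5 + 310.189401*q^4 - 110.633391*q^3 + 16.70679*q^2 - 1.1097*q + 0.027)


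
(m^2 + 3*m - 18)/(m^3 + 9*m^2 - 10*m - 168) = (m - 3)/(m^2 + 3*m - 28)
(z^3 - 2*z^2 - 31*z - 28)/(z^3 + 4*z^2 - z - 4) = (z - 7)/(z - 1)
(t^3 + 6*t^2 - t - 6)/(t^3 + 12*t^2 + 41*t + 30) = (t - 1)/(t + 5)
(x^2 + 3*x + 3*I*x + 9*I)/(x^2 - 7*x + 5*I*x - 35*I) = (x^2 + 3*x*(1 + I) + 9*I)/(x^2 + x*(-7 + 5*I) - 35*I)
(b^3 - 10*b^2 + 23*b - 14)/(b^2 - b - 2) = (b^2 - 8*b + 7)/(b + 1)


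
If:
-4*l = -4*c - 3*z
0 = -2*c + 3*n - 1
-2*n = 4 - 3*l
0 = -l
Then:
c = -7/2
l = 0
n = -2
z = 14/3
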